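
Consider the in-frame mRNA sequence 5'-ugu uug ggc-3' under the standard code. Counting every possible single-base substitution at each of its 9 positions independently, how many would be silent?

6

Codon 1 (UGU, Cys): 1 synonymous substitution.
Codon 2 (UUG, Leu): 2 synonymous substitutions.
Codon 3 (GGC, Gly): 3 synonymous substitutions.
Total: 1 + 2 + 3 = 6.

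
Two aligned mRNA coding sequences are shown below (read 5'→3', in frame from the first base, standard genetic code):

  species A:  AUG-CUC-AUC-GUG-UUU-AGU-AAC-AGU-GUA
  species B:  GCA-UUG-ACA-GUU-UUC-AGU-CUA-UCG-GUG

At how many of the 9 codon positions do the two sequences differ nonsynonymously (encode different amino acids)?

3

Codon 1: AUG Met / GCA Ala — nonsynonymous.
Codon 2: CUC Leu / UUG Leu — synonymous.
Codon 3: AUC Ile / ACA Thr — nonsynonymous.
Codon 4: GUG Val / GUU Val — synonymous.
Codon 5: UUU Phe / UUC Phe — synonymous.
Codon 6: AGU Ser / AGU Ser — identical.
Codon 7: AAC Asn / CUA Leu — nonsynonymous.
Codon 8: AGU Ser / UCG Ser — synonymous.
Codon 9: GUA Val / GUG Val — synonymous.
Nonsynonymous differences: 3.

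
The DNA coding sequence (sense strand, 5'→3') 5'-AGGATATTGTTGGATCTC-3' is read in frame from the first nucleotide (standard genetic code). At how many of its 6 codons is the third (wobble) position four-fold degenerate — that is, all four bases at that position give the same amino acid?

1

Codon 1 AGG (Arg): third position 2-fold.
Codon 2 ATA (Ile): third position 3-fold.
Codon 3 TTG (Leu): third position 2-fold.
Codon 4 TTG (Leu): third position 2-fold.
Codon 5 GAT (Asp): third position 2-fold.
Codon 6 CTC (Leu): third position 4-fold.
Four-fold degenerate third positions: 1.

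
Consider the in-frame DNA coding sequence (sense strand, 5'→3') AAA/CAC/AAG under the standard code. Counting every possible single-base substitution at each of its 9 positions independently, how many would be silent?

3

Codon 1 (AAA, Lys): 1 synonymous substitution.
Codon 2 (CAC, His): 1 synonymous substitution.
Codon 3 (AAG, Lys): 1 synonymous substitution.
Total: 1 + 1 + 1 = 3.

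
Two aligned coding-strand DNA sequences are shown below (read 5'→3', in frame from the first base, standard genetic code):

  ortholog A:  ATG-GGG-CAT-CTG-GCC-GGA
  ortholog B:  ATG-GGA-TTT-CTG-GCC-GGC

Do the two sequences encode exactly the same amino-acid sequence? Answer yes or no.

Codon 1: ATG Met / ATG Met — identical.
Codon 2: GGG Gly / GGA Gly — synonymous.
Codon 3: CAT His / TTT Phe — nonsynonymous.
Codon 4: CTG Leu / CTG Leu — identical.
Codon 5: GCC Ala / GCC Ala — identical.
Codon 6: GGA Gly / GGC Gly — synonymous.
Nonsynonymous differences: 1 → different protein.

no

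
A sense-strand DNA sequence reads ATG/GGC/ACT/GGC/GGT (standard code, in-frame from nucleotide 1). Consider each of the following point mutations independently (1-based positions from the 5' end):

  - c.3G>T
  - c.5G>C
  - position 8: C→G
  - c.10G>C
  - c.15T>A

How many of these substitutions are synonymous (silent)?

Codon 1: ATG (Met) → ATT (Ile) — missense.
Codon 2: GGC (Gly) → GCC (Ala) — missense.
Codon 3: ACT (Thr) → AGT (Ser) — missense.
Codon 4: GGC (Gly) → CGC (Arg) — missense.
Codon 5: GGT (Gly) → GGA (Gly) — synonymous.
Synonymous: 1 of 5.

1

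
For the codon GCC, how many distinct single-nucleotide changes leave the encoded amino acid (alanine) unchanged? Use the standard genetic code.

3

Position 1: none → 0 synonymous.
Position 2: none → 0 synonymous.
Position 3: GCU, GCA, GCG → 3 synonymous.
Total: 0 + 0 + 3 = 3.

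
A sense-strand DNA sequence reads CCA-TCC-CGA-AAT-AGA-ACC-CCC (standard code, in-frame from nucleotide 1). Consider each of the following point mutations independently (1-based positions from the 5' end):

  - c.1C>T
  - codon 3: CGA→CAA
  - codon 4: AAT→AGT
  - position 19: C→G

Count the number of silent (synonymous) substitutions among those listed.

Codon 1: CCA (Pro) → TCA (Ser) — missense.
Codon 3: CGA (Arg) → CAA (Gln) — missense.
Codon 4: AAT (Asn) → AGT (Ser) — missense.
Codon 7: CCC (Pro) → GCC (Ala) — missense.
Synonymous: 0 of 4.

0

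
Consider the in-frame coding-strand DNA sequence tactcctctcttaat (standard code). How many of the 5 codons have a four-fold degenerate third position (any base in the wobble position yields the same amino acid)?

Codon 1 TAC (Tyr): third position 2-fold.
Codon 2 TCC (Ser): third position 4-fold.
Codon 3 TCT (Ser): third position 4-fold.
Codon 4 CTT (Leu): third position 4-fold.
Codon 5 AAT (Asn): third position 2-fold.
Four-fold degenerate third positions: 3.

3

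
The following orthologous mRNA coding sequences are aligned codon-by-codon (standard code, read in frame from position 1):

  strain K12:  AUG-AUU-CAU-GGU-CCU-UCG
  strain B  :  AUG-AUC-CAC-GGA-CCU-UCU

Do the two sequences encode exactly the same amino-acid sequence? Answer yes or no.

Codon 1: AUG Met / AUG Met — identical.
Codon 2: AUU Ile / AUC Ile — synonymous.
Codon 3: CAU His / CAC His — synonymous.
Codon 4: GGU Gly / GGA Gly — synonymous.
Codon 5: CCU Pro / CCU Pro — identical.
Codon 6: UCG Ser / UCU Ser — synonymous.
Nonsynonymous differences: 0 → same protein.

yes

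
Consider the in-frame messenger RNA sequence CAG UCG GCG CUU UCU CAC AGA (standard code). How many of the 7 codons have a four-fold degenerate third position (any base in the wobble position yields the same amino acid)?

4

Codon 1 CAG (Gln): third position 2-fold.
Codon 2 UCG (Ser): third position 4-fold.
Codon 3 GCG (Ala): third position 4-fold.
Codon 4 CUU (Leu): third position 4-fold.
Codon 5 UCU (Ser): third position 4-fold.
Codon 6 CAC (His): third position 2-fold.
Codon 7 AGA (Arg): third position 2-fold.
Four-fold degenerate third positions: 4.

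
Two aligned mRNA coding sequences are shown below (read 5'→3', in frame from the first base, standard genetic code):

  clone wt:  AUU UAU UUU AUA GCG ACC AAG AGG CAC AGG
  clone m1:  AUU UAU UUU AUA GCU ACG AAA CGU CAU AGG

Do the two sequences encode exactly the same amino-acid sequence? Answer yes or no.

Codon 1: AUU Ile / AUU Ile — identical.
Codon 2: UAU Tyr / UAU Tyr — identical.
Codon 3: UUU Phe / UUU Phe — identical.
Codon 4: AUA Ile / AUA Ile — identical.
Codon 5: GCG Ala / GCU Ala — synonymous.
Codon 6: ACC Thr / ACG Thr — synonymous.
Codon 7: AAG Lys / AAA Lys — synonymous.
Codon 8: AGG Arg / CGU Arg — synonymous.
Codon 9: CAC His / CAU His — synonymous.
Codon 10: AGG Arg / AGG Arg — identical.
Nonsynonymous differences: 0 → same protein.

yes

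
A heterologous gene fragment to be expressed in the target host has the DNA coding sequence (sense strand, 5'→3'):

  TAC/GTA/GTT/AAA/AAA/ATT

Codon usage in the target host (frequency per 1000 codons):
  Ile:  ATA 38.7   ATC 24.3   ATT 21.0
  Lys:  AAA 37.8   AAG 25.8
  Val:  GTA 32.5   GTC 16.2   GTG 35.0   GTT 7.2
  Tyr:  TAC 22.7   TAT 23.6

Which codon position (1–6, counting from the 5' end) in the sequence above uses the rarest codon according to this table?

Codon 1 TAC (Tyr): 22.7 per 1000.
Codon 2 GTA (Val): 32.5 per 1000.
Codon 3 GTT (Val): 7.2 per 1000.
Codon 4 AAA (Lys): 37.8 per 1000.
Codon 5 AAA (Lys): 37.8 per 1000.
Codon 6 ATT (Ile): 21.0 per 1000.
Lowest frequency is 7.2 at codon 3.

3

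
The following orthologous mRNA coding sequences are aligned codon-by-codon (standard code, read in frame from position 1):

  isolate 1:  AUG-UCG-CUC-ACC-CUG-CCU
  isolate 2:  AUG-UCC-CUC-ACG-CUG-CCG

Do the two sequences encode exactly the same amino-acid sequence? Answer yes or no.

Codon 1: AUG Met / AUG Met — identical.
Codon 2: UCG Ser / UCC Ser — synonymous.
Codon 3: CUC Leu / CUC Leu — identical.
Codon 4: ACC Thr / ACG Thr — synonymous.
Codon 5: CUG Leu / CUG Leu — identical.
Codon 6: CCU Pro / CCG Pro — synonymous.
Nonsynonymous differences: 0 → same protein.

yes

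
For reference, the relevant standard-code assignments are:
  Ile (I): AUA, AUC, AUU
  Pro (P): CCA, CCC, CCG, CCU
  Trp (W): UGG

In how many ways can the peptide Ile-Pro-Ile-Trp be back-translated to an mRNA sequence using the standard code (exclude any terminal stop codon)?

Ile: 3 codons.
Pro: 4 codons.
Ile: 3 codons.
Trp: 1 codon.
3 × 4 × 3 × 1 = 36.

36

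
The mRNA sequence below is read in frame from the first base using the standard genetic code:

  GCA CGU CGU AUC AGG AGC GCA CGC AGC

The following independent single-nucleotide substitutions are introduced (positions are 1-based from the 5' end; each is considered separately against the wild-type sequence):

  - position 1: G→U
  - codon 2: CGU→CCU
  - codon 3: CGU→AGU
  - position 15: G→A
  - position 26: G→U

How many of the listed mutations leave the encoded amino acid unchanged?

Codon 1: GCA (Ala) → UCA (Ser) — missense.
Codon 2: CGU (Arg) → CCU (Pro) — missense.
Codon 3: CGU (Arg) → AGU (Ser) — missense.
Codon 5: AGG (Arg) → AGA (Arg) — synonymous.
Codon 9: AGC (Ser) → AUC (Ile) — missense.
Synonymous: 1 of 5.

1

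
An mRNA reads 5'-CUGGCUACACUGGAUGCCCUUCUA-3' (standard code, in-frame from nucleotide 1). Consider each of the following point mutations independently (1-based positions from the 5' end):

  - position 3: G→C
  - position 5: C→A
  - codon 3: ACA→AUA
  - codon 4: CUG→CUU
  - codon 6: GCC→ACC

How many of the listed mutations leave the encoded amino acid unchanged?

2

Codon 1: CUG (Leu) → CUC (Leu) — synonymous.
Codon 2: GCU (Ala) → GAU (Asp) — missense.
Codon 3: ACA (Thr) → AUA (Ile) — missense.
Codon 4: CUG (Leu) → CUU (Leu) — synonymous.
Codon 6: GCC (Ala) → ACC (Thr) — missense.
Synonymous: 2 of 5.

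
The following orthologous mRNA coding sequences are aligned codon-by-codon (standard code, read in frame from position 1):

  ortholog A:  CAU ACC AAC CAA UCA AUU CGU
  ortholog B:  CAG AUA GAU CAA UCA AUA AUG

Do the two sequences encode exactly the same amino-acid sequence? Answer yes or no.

no

Codon 1: CAU His / CAG Gln — nonsynonymous.
Codon 2: ACC Thr / AUA Ile — nonsynonymous.
Codon 3: AAC Asn / GAU Asp — nonsynonymous.
Codon 4: CAA Gln / CAA Gln — identical.
Codon 5: UCA Ser / UCA Ser — identical.
Codon 6: AUU Ile / AUA Ile — synonymous.
Codon 7: CGU Arg / AUG Met — nonsynonymous.
Nonsynonymous differences: 4 → different protein.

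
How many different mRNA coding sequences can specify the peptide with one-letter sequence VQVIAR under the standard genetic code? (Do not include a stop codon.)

2304

Val: 4 codons.
Gln: 2 codons.
Val: 4 codons.
Ile: 3 codons.
Ala: 4 codons.
Arg: 6 codons.
4 × 2 × 4 × 3 × 4 × 6 = 2304.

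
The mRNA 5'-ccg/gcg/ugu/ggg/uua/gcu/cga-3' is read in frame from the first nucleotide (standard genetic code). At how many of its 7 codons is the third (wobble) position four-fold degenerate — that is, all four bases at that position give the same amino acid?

5

Codon 1 CCG (Pro): third position 4-fold.
Codon 2 GCG (Ala): third position 4-fold.
Codon 3 UGU (Cys): third position 2-fold.
Codon 4 GGG (Gly): third position 4-fold.
Codon 5 UUA (Leu): third position 2-fold.
Codon 6 GCU (Ala): third position 4-fold.
Codon 7 CGA (Arg): third position 4-fold.
Four-fold degenerate third positions: 5.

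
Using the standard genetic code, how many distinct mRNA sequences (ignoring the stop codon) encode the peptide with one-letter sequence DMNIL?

72

Asp: 2 codons.
Met: 1 codon.
Asn: 2 codons.
Ile: 3 codons.
Leu: 6 codons.
2 × 1 × 2 × 3 × 6 = 72.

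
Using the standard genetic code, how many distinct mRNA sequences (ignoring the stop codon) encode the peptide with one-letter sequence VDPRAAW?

3072

Val: 4 codons.
Asp: 2 codons.
Pro: 4 codons.
Arg: 6 codons.
Ala: 4 codons.
Ala: 4 codons.
Trp: 1 codon.
4 × 2 × 4 × 6 × 4 × 4 × 1 = 3072.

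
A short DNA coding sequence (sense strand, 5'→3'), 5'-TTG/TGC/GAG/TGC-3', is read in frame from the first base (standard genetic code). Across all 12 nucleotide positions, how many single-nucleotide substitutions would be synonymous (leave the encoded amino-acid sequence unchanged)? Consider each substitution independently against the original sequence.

Codon 1 (TTG, Leu): 2 synonymous substitutions.
Codon 2 (TGC, Cys): 1 synonymous substitution.
Codon 3 (GAG, Glu): 1 synonymous substitution.
Codon 4 (TGC, Cys): 1 synonymous substitution.
Total: 2 + 1 + 1 + 1 = 5.

5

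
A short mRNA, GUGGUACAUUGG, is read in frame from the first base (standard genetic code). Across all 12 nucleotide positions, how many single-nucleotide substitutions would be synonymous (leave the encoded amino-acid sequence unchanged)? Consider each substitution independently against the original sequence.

Codon 1 (GUG, Val): 3 synonymous substitutions.
Codon 2 (GUA, Val): 3 synonymous substitutions.
Codon 3 (CAU, His): 1 synonymous substitution.
Codon 4 (UGG, Trp): 0 synonymous substitutions.
Total: 3 + 3 + 1 + 0 = 7.

7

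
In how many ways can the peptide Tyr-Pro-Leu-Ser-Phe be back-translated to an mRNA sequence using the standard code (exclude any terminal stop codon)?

576

Tyr: 2 codons.
Pro: 4 codons.
Leu: 6 codons.
Ser: 6 codons.
Phe: 2 codons.
2 × 4 × 6 × 6 × 2 = 576.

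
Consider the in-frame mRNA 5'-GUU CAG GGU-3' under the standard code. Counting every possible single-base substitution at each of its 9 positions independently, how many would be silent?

7

Codon 1 (GUU, Val): 3 synonymous substitutions.
Codon 2 (CAG, Gln): 1 synonymous substitution.
Codon 3 (GGU, Gly): 3 synonymous substitutions.
Total: 3 + 1 + 3 = 7.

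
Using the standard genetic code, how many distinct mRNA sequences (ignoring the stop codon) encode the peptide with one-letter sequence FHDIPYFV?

1536

Phe: 2 codons.
His: 2 codons.
Asp: 2 codons.
Ile: 3 codons.
Pro: 4 codons.
Tyr: 2 codons.
Phe: 2 codons.
Val: 4 codons.
2 × 2 × 2 × 3 × 4 × 2 × 2 × 4 = 1536.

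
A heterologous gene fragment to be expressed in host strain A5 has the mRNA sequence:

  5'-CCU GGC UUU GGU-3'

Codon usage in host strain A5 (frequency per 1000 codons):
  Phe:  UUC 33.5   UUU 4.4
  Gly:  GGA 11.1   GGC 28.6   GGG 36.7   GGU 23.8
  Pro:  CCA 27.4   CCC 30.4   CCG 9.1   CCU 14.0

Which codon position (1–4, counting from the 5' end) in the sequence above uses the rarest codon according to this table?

Codon 1 CCU (Pro): 14.0 per 1000.
Codon 2 GGC (Gly): 28.6 per 1000.
Codon 3 UUU (Phe): 4.4 per 1000.
Codon 4 GGU (Gly): 23.8 per 1000.
Lowest frequency is 4.4 at codon 3.

3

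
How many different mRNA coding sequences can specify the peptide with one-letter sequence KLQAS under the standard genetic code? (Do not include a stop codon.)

Lys: 2 codons.
Leu: 6 codons.
Gln: 2 codons.
Ala: 4 codons.
Ser: 6 codons.
2 × 6 × 2 × 4 × 6 = 576.

576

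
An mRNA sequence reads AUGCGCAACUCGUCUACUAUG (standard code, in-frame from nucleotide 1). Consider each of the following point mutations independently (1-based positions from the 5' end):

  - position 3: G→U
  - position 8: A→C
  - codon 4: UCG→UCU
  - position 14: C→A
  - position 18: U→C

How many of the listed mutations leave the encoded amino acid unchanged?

2

Codon 1: AUG (Met) → AUU (Ile) — missense.
Codon 3: AAC (Asn) → ACC (Thr) — missense.
Codon 4: UCG (Ser) → UCU (Ser) — synonymous.
Codon 5: UCU (Ser) → UAU (Tyr) — missense.
Codon 6: ACU (Thr) → ACC (Thr) — synonymous.
Synonymous: 2 of 5.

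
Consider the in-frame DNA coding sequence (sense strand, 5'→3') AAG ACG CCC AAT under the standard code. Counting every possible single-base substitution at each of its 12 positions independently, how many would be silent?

Codon 1 (AAG, Lys): 1 synonymous substitution.
Codon 2 (ACG, Thr): 3 synonymous substitutions.
Codon 3 (CCC, Pro): 3 synonymous substitutions.
Codon 4 (AAT, Asn): 1 synonymous substitution.
Total: 1 + 3 + 3 + 1 = 8.

8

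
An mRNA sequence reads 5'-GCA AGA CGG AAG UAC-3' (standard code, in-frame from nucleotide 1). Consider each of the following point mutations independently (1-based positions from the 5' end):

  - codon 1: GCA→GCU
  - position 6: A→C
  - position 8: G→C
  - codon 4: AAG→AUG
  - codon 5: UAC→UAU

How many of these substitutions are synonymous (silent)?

Codon 1: GCA (Ala) → GCU (Ala) — synonymous.
Codon 2: AGA (Arg) → AGC (Ser) — missense.
Codon 3: CGG (Arg) → CCG (Pro) — missense.
Codon 4: AAG (Lys) → AUG (Met) — missense.
Codon 5: UAC (Tyr) → UAU (Tyr) — synonymous.
Synonymous: 2 of 5.

2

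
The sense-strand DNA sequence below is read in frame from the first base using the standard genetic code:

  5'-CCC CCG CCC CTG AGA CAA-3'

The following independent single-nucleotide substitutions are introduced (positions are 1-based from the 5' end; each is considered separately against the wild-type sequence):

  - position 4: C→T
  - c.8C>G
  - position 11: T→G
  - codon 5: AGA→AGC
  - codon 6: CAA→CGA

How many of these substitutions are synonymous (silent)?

Codon 2: CCG (Pro) → TCG (Ser) — missense.
Codon 3: CCC (Pro) → CGC (Arg) — missense.
Codon 4: CTG (Leu) → CGG (Arg) — missense.
Codon 5: AGA (Arg) → AGC (Ser) — missense.
Codon 6: CAA (Gln) → CGA (Arg) — missense.
Synonymous: 0 of 5.

0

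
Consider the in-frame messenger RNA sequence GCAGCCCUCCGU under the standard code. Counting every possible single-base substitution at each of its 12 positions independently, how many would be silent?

12

Codon 1 (GCA, Ala): 3 synonymous substitutions.
Codon 2 (GCC, Ala): 3 synonymous substitutions.
Codon 3 (CUC, Leu): 3 synonymous substitutions.
Codon 4 (CGU, Arg): 3 synonymous substitutions.
Total: 3 + 3 + 3 + 3 = 12.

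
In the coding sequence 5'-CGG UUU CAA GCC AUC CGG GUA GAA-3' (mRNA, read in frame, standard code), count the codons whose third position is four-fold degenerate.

Codon 1 CGG (Arg): third position 4-fold.
Codon 2 UUU (Phe): third position 2-fold.
Codon 3 CAA (Gln): third position 2-fold.
Codon 4 GCC (Ala): third position 4-fold.
Codon 5 AUC (Ile): third position 3-fold.
Codon 6 CGG (Arg): third position 4-fold.
Codon 7 GUA (Val): third position 4-fold.
Codon 8 GAA (Glu): third position 2-fold.
Four-fold degenerate third positions: 4.

4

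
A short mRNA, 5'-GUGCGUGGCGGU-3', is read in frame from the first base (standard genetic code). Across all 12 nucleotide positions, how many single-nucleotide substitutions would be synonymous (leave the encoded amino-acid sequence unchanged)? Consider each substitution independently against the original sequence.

12

Codon 1 (GUG, Val): 3 synonymous substitutions.
Codon 2 (CGU, Arg): 3 synonymous substitutions.
Codon 3 (GGC, Gly): 3 synonymous substitutions.
Codon 4 (GGU, Gly): 3 synonymous substitutions.
Total: 3 + 3 + 3 + 3 = 12.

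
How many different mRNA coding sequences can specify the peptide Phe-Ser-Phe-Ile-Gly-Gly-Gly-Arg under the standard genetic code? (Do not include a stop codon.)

Phe: 2 codons.
Ser: 6 codons.
Phe: 2 codons.
Ile: 3 codons.
Gly: 4 codons.
Gly: 4 codons.
Gly: 4 codons.
Arg: 6 codons.
2 × 6 × 2 × 3 × 4 × 4 × 4 × 6 = 27648.

27648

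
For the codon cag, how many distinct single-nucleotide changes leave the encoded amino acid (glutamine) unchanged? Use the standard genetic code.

1

Position 1: none → 0 synonymous.
Position 2: none → 0 synonymous.
Position 3: CAA → 1 synonymous.
Total: 0 + 0 + 1 = 1.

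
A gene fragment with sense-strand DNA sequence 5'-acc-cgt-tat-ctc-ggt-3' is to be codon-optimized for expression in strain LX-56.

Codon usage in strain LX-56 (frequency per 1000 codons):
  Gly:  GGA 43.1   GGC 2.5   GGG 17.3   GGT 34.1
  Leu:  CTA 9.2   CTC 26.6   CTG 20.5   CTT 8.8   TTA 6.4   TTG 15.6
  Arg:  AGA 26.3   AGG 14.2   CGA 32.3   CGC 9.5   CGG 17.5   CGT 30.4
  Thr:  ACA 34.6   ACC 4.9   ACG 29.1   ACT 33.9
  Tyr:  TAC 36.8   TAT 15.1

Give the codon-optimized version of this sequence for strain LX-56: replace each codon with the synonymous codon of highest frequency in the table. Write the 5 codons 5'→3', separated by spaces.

ACA CGA TAC CTC GGA

Codon 1 (Thr): best is ACA at 34.6.
Codon 2 (Arg): best is CGA at 32.3.
Codon 3 (Tyr): best is TAC at 36.8.
Codon 4 (Leu): best is CTC at 26.6.
Codon 5 (Gly): best is GGA at 43.1.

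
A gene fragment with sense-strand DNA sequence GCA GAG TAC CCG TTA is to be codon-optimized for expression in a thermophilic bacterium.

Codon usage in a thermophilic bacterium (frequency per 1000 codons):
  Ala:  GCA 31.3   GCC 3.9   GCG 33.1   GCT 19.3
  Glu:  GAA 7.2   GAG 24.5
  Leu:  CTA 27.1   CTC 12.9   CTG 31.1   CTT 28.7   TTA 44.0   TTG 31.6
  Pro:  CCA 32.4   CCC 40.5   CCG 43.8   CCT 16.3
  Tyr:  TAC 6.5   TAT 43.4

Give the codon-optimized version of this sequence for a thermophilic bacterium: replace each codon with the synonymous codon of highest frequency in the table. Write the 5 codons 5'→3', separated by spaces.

Codon 1 (Ala): best is GCG at 33.1.
Codon 2 (Glu): best is GAG at 24.5.
Codon 3 (Tyr): best is TAT at 43.4.
Codon 4 (Pro): best is CCG at 43.8.
Codon 5 (Leu): best is TTA at 44.0.

GCG GAG TAT CCG TTA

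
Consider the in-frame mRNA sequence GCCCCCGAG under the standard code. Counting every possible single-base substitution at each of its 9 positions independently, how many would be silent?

Codon 1 (GCC, Ala): 3 synonymous substitutions.
Codon 2 (CCC, Pro): 3 synonymous substitutions.
Codon 3 (GAG, Glu): 1 synonymous substitution.
Total: 3 + 3 + 1 = 7.

7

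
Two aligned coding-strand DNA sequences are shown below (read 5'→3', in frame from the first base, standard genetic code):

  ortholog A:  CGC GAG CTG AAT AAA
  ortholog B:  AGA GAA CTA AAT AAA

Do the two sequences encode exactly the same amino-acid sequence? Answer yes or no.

yes

Codon 1: CGC Arg / AGA Arg — synonymous.
Codon 2: GAG Glu / GAA Glu — synonymous.
Codon 3: CTG Leu / CTA Leu — synonymous.
Codon 4: AAT Asn / AAT Asn — identical.
Codon 5: AAA Lys / AAA Lys — identical.
Nonsynonymous differences: 0 → same protein.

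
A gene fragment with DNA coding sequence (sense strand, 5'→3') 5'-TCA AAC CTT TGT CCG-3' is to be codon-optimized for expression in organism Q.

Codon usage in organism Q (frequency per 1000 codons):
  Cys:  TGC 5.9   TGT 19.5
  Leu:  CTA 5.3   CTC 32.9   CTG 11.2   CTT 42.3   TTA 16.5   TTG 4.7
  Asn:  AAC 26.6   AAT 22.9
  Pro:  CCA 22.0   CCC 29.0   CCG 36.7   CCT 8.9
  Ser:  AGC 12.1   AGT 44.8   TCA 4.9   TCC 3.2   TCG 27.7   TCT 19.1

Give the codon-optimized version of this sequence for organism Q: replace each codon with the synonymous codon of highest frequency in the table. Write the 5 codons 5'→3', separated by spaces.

Codon 1 (Ser): best is AGT at 44.8.
Codon 2 (Asn): best is AAC at 26.6.
Codon 3 (Leu): best is CTT at 42.3.
Codon 4 (Cys): best is TGT at 19.5.
Codon 5 (Pro): best is CCG at 36.7.

AGT AAC CTT TGT CCG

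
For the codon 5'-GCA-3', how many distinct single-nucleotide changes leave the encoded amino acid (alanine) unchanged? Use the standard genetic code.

Position 1: none → 0 synonymous.
Position 2: none → 0 synonymous.
Position 3: GCT, GCC, GCG → 3 synonymous.
Total: 0 + 0 + 3 = 3.

3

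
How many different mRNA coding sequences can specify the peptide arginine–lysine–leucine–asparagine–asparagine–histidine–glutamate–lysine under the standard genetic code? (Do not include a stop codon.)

Arg: 6 codons.
Lys: 2 codons.
Leu: 6 codons.
Asn: 2 codons.
Asn: 2 codons.
His: 2 codons.
Glu: 2 codons.
Lys: 2 codons.
6 × 2 × 6 × 2 × 2 × 2 × 2 × 2 = 2304.

2304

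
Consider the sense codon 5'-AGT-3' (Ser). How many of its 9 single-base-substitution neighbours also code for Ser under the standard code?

1

Position 1: none → 0 synonymous.
Position 2: none → 0 synonymous.
Position 3: AGC → 1 synonymous.
Total: 0 + 0 + 1 = 1.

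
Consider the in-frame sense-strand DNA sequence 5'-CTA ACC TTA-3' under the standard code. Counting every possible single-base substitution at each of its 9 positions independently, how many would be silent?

Codon 1 (CTA, Leu): 4 synonymous substitutions.
Codon 2 (ACC, Thr): 3 synonymous substitutions.
Codon 3 (TTA, Leu): 2 synonymous substitutions.
Total: 4 + 3 + 2 = 9.

9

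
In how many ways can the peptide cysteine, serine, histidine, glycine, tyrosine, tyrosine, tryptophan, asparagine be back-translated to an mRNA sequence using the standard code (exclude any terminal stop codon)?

768

Cys: 2 codons.
Ser: 6 codons.
His: 2 codons.
Gly: 4 codons.
Tyr: 2 codons.
Tyr: 2 codons.
Trp: 1 codon.
Asn: 2 codons.
2 × 6 × 2 × 4 × 2 × 2 × 1 × 2 = 768.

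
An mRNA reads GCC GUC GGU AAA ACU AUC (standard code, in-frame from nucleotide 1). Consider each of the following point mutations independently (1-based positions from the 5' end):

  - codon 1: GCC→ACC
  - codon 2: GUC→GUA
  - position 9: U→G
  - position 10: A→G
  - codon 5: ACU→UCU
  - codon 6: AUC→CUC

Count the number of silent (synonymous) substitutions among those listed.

Codon 1: GCC (Ala) → ACC (Thr) — missense.
Codon 2: GUC (Val) → GUA (Val) — synonymous.
Codon 3: GGU (Gly) → GGG (Gly) — synonymous.
Codon 4: AAA (Lys) → GAA (Glu) — missense.
Codon 5: ACU (Thr) → UCU (Ser) — missense.
Codon 6: AUC (Ile) → CUC (Leu) — missense.
Synonymous: 2 of 6.

2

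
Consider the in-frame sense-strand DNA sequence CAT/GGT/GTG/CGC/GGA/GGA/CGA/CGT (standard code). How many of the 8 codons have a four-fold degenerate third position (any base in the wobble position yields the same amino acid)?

7

Codon 1 CAT (His): third position 2-fold.
Codon 2 GGT (Gly): third position 4-fold.
Codon 3 GTG (Val): third position 4-fold.
Codon 4 CGC (Arg): third position 4-fold.
Codon 5 GGA (Gly): third position 4-fold.
Codon 6 GGA (Gly): third position 4-fold.
Codon 7 CGA (Arg): third position 4-fold.
Codon 8 CGT (Arg): third position 4-fold.
Four-fold degenerate third positions: 7.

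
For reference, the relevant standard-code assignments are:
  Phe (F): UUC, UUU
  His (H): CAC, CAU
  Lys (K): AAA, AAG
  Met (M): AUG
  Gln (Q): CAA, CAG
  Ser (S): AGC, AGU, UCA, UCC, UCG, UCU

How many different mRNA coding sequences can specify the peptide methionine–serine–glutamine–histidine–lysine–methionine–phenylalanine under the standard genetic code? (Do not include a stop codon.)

Met: 1 codon.
Ser: 6 codons.
Gln: 2 codons.
His: 2 codons.
Lys: 2 codons.
Met: 1 codon.
Phe: 2 codons.
1 × 6 × 2 × 2 × 2 × 1 × 2 = 96.

96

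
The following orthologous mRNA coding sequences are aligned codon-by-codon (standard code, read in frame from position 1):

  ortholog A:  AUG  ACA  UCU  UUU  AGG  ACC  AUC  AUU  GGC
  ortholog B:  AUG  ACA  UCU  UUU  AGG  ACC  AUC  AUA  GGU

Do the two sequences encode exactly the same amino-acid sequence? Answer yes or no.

Codon 1: AUG Met / AUG Met — identical.
Codon 2: ACA Thr / ACA Thr — identical.
Codon 3: UCU Ser / UCU Ser — identical.
Codon 4: UUU Phe / UUU Phe — identical.
Codon 5: AGG Arg / AGG Arg — identical.
Codon 6: ACC Thr / ACC Thr — identical.
Codon 7: AUC Ile / AUC Ile — identical.
Codon 8: AUU Ile / AUA Ile — synonymous.
Codon 9: GGC Gly / GGU Gly — synonymous.
Nonsynonymous differences: 0 → same protein.

yes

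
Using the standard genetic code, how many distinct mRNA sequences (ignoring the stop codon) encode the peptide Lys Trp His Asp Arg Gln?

Lys: 2 codons.
Trp: 1 codon.
His: 2 codons.
Asp: 2 codons.
Arg: 6 codons.
Gln: 2 codons.
2 × 1 × 2 × 2 × 6 × 2 = 96.

96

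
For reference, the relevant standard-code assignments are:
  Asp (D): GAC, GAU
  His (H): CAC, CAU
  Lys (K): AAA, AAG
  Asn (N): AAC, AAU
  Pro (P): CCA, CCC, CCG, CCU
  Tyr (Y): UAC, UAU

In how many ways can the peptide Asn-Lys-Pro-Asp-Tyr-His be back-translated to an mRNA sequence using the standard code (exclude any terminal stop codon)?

Asn: 2 codons.
Lys: 2 codons.
Pro: 4 codons.
Asp: 2 codons.
Tyr: 2 codons.
His: 2 codons.
2 × 2 × 4 × 2 × 2 × 2 = 128.

128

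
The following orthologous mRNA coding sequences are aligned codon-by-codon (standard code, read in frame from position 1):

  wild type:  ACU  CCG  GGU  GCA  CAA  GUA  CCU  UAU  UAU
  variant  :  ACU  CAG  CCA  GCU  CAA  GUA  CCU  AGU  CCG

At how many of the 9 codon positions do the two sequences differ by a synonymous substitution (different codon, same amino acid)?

Codon 1: ACU Thr / ACU Thr — identical.
Codon 2: CCG Pro / CAG Gln — nonsynonymous.
Codon 3: GGU Gly / CCA Pro — nonsynonymous.
Codon 4: GCA Ala / GCU Ala — synonymous.
Codon 5: CAA Gln / CAA Gln — identical.
Codon 6: GUA Val / GUA Val — identical.
Codon 7: CCU Pro / CCU Pro — identical.
Codon 8: UAU Tyr / AGU Ser — nonsynonymous.
Codon 9: UAU Tyr / CCG Pro — nonsynonymous.
Synonymous differences: 1.

1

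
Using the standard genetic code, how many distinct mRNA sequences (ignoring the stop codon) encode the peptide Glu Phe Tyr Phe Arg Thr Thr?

Glu: 2 codons.
Phe: 2 codons.
Tyr: 2 codons.
Phe: 2 codons.
Arg: 6 codons.
Thr: 4 codons.
Thr: 4 codons.
2 × 2 × 2 × 2 × 6 × 4 × 4 = 1536.

1536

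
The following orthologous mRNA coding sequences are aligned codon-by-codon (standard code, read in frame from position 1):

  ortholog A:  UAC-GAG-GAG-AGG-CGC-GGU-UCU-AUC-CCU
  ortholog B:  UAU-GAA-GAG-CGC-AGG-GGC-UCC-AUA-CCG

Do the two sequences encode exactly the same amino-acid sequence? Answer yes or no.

yes

Codon 1: UAC Tyr / UAU Tyr — synonymous.
Codon 2: GAG Glu / GAA Glu — synonymous.
Codon 3: GAG Glu / GAG Glu — identical.
Codon 4: AGG Arg / CGC Arg — synonymous.
Codon 5: CGC Arg / AGG Arg — synonymous.
Codon 6: GGU Gly / GGC Gly — synonymous.
Codon 7: UCU Ser / UCC Ser — synonymous.
Codon 8: AUC Ile / AUA Ile — synonymous.
Codon 9: CCU Pro / CCG Pro — synonymous.
Nonsynonymous differences: 0 → same protein.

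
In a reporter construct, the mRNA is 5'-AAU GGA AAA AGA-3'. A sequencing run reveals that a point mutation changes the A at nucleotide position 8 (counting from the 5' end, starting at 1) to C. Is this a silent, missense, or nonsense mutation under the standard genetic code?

Position 8 falls in codon 3: AAA → Lys.
After the substitution the codon is ACA → Thr.
Lys ≠ Thr, so this is a missense mutation.

missense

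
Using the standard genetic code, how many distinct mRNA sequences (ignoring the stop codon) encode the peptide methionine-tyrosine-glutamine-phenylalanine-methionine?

Met: 1 codon.
Tyr: 2 codons.
Gln: 2 codons.
Phe: 2 codons.
Met: 1 codon.
1 × 2 × 2 × 2 × 1 = 8.

8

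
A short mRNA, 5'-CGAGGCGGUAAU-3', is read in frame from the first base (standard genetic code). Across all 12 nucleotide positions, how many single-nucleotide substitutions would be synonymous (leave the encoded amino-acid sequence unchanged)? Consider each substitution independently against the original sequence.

11

Codon 1 (CGA, Arg): 4 synonymous substitutions.
Codon 2 (GGC, Gly): 3 synonymous substitutions.
Codon 3 (GGU, Gly): 3 synonymous substitutions.
Codon 4 (AAU, Asn): 1 synonymous substitution.
Total: 4 + 3 + 3 + 1 = 11.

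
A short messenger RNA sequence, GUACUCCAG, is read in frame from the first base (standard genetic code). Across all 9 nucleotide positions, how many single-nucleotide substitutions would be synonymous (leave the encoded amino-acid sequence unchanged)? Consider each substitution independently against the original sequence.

Codon 1 (GUA, Val): 3 synonymous substitutions.
Codon 2 (CUC, Leu): 3 synonymous substitutions.
Codon 3 (CAG, Gln): 1 synonymous substitution.
Total: 3 + 3 + 1 = 7.

7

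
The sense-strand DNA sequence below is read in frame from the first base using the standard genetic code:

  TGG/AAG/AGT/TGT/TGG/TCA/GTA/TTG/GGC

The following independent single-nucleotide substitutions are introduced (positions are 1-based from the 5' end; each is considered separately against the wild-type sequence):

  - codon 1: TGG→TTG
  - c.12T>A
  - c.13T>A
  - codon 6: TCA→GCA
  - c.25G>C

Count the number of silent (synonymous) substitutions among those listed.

0

Codon 1: TGG (Trp) → TTG (Leu) — missense.
Codon 4: TGT (Cys) → TGA (Stop) — nonsense.
Codon 5: TGG (Trp) → AGG (Arg) — missense.
Codon 6: TCA (Ser) → GCA (Ala) — missense.
Codon 9: GGC (Gly) → CGC (Arg) — missense.
Synonymous: 0 of 5.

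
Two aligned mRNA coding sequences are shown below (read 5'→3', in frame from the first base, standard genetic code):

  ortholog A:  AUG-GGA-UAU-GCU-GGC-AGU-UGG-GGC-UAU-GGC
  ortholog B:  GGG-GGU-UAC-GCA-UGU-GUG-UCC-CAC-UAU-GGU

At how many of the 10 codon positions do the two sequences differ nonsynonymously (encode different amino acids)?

5

Codon 1: AUG Met / GGG Gly — nonsynonymous.
Codon 2: GGA Gly / GGU Gly — synonymous.
Codon 3: UAU Tyr / UAC Tyr — synonymous.
Codon 4: GCU Ala / GCA Ala — synonymous.
Codon 5: GGC Gly / UGU Cys — nonsynonymous.
Codon 6: AGU Ser / GUG Val — nonsynonymous.
Codon 7: UGG Trp / UCC Ser — nonsynonymous.
Codon 8: GGC Gly / CAC His — nonsynonymous.
Codon 9: UAU Tyr / UAU Tyr — identical.
Codon 10: GGC Gly / GGU Gly — synonymous.
Nonsynonymous differences: 5.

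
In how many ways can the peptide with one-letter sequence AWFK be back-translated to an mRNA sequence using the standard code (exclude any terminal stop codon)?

Ala: 4 codons.
Trp: 1 codon.
Phe: 2 codons.
Lys: 2 codons.
4 × 1 × 2 × 2 = 16.

16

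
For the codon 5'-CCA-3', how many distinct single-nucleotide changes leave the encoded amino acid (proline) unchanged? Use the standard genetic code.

3

Position 1: none → 0 synonymous.
Position 2: none → 0 synonymous.
Position 3: CCT, CCC, CCG → 3 synonymous.
Total: 0 + 0 + 3 = 3.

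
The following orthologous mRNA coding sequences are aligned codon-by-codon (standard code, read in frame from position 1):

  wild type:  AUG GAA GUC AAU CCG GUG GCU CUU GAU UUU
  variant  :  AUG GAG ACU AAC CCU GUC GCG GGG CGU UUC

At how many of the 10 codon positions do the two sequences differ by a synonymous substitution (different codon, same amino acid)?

6

Codon 1: AUG Met / AUG Met — identical.
Codon 2: GAA Glu / GAG Glu — synonymous.
Codon 3: GUC Val / ACU Thr — nonsynonymous.
Codon 4: AAU Asn / AAC Asn — synonymous.
Codon 5: CCG Pro / CCU Pro — synonymous.
Codon 6: GUG Val / GUC Val — synonymous.
Codon 7: GCU Ala / GCG Ala — synonymous.
Codon 8: CUU Leu / GGG Gly — nonsynonymous.
Codon 9: GAU Asp / CGU Arg — nonsynonymous.
Codon 10: UUU Phe / UUC Phe — synonymous.
Synonymous differences: 6.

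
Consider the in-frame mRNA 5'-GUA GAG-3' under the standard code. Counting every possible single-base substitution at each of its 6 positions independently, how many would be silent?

4

Codon 1 (GUA, Val): 3 synonymous substitutions.
Codon 2 (GAG, Glu): 1 synonymous substitution.
Total: 3 + 1 = 4.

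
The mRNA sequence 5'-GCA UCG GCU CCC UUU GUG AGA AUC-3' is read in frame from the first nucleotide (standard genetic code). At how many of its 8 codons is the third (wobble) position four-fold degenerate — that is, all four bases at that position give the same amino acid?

5

Codon 1 GCA (Ala): third position 4-fold.
Codon 2 UCG (Ser): third position 4-fold.
Codon 3 GCU (Ala): third position 4-fold.
Codon 4 CCC (Pro): third position 4-fold.
Codon 5 UUU (Phe): third position 2-fold.
Codon 6 GUG (Val): third position 4-fold.
Codon 7 AGA (Arg): third position 2-fold.
Codon 8 AUC (Ile): third position 3-fold.
Four-fold degenerate third positions: 5.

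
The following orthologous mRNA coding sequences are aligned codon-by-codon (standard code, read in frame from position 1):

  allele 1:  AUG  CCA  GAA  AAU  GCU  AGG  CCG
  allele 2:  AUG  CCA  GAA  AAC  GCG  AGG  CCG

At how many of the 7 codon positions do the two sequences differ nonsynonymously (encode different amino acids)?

0

Codon 1: AUG Met / AUG Met — identical.
Codon 2: CCA Pro / CCA Pro — identical.
Codon 3: GAA Glu / GAA Glu — identical.
Codon 4: AAU Asn / AAC Asn — synonymous.
Codon 5: GCU Ala / GCG Ala — synonymous.
Codon 6: AGG Arg / AGG Arg — identical.
Codon 7: CCG Pro / CCG Pro — identical.
Nonsynonymous differences: 0.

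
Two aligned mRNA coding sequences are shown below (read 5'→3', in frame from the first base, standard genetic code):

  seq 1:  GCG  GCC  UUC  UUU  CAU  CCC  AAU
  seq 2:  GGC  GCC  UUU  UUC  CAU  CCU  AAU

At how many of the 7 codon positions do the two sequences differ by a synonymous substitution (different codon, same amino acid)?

3

Codon 1: GCG Ala / GGC Gly — nonsynonymous.
Codon 2: GCC Ala / GCC Ala — identical.
Codon 3: UUC Phe / UUU Phe — synonymous.
Codon 4: UUU Phe / UUC Phe — synonymous.
Codon 5: CAU His / CAU His — identical.
Codon 6: CCC Pro / CCU Pro — synonymous.
Codon 7: AAU Asn / AAU Asn — identical.
Synonymous differences: 3.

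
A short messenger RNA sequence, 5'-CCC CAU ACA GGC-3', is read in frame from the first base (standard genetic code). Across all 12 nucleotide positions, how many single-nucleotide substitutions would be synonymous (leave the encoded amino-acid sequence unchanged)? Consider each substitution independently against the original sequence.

Codon 1 (CCC, Pro): 3 synonymous substitutions.
Codon 2 (CAU, His): 1 synonymous substitution.
Codon 3 (ACA, Thr): 3 synonymous substitutions.
Codon 4 (GGC, Gly): 3 synonymous substitutions.
Total: 3 + 1 + 3 + 3 = 10.

10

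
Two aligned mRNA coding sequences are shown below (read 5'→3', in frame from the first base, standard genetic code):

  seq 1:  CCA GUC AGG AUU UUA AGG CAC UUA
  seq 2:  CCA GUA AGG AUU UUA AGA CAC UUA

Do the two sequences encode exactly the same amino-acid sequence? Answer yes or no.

yes

Codon 1: CCA Pro / CCA Pro — identical.
Codon 2: GUC Val / GUA Val — synonymous.
Codon 3: AGG Arg / AGG Arg — identical.
Codon 4: AUU Ile / AUU Ile — identical.
Codon 5: UUA Leu / UUA Leu — identical.
Codon 6: AGG Arg / AGA Arg — synonymous.
Codon 7: CAC His / CAC His — identical.
Codon 8: UUA Leu / UUA Leu — identical.
Nonsynonymous differences: 0 → same protein.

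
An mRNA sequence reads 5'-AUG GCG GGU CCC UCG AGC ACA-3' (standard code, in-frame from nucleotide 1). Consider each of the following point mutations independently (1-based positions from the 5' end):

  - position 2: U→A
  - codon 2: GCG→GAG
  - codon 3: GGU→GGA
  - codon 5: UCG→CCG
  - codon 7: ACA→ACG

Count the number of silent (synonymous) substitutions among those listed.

2

Codon 1: AUG (Met) → AAG (Lys) — missense.
Codon 2: GCG (Ala) → GAG (Glu) — missense.
Codon 3: GGU (Gly) → GGA (Gly) — synonymous.
Codon 5: UCG (Ser) → CCG (Pro) — missense.
Codon 7: ACA (Thr) → ACG (Thr) — synonymous.
Synonymous: 2 of 5.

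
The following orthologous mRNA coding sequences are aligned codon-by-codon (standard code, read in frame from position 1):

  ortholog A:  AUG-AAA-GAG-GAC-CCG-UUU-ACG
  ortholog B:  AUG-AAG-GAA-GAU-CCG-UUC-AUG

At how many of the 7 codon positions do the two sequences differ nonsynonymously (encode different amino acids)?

Codon 1: AUG Met / AUG Met — identical.
Codon 2: AAA Lys / AAG Lys — synonymous.
Codon 3: GAG Glu / GAA Glu — synonymous.
Codon 4: GAC Asp / GAU Asp — synonymous.
Codon 5: CCG Pro / CCG Pro — identical.
Codon 6: UUU Phe / UUC Phe — synonymous.
Codon 7: ACG Thr / AUG Met — nonsynonymous.
Nonsynonymous differences: 1.

1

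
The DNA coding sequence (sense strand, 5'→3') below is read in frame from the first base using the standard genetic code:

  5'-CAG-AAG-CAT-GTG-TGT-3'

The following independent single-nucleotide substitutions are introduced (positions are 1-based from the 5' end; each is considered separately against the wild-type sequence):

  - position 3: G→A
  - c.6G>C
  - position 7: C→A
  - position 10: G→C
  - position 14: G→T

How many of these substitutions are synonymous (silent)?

1

Codon 1: CAG (Gln) → CAA (Gln) — synonymous.
Codon 2: AAG (Lys) → AAC (Asn) — missense.
Codon 3: CAT (His) → AAT (Asn) — missense.
Codon 4: GTG (Val) → CTG (Leu) — missense.
Codon 5: TGT (Cys) → TTT (Phe) — missense.
Synonymous: 1 of 5.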